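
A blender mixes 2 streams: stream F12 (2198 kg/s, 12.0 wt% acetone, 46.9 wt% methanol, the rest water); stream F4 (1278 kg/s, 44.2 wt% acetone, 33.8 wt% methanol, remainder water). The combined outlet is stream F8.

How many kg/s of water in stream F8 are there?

1185 kg/s

water out = water in = 2198×0.411 + 1278×0.220 = 1184.5 kg/s.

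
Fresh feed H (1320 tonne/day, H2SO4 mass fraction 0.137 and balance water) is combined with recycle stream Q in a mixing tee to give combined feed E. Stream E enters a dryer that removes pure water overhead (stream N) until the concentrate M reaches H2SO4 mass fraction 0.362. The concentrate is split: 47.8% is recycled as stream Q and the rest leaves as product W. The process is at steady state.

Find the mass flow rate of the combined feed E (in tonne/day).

1777 tonne/day

Overall H2SO4 balance (none leaves overhead): H2SO4 in fresh feed = H2SO4 in product, i.e. 1320×0.137 = (1−0.478)·M·0.362.
M = 180.84/(0.362×0.522) = 957.01 tonne/day.
Recycle Q = 0.478×957.01 = 457.45 tonne/day.
Combined feed E = 1320 + 457.45 = 1777.4 tonne/day.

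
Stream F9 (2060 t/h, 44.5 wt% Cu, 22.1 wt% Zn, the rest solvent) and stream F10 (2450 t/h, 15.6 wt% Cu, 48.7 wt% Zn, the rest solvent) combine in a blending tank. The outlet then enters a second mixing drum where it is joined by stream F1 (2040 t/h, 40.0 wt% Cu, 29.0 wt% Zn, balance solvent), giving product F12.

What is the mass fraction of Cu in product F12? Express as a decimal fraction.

0.323

Overall, product flow = 6550 t/h.
Cu in = 2060×0.445 + 2450×0.156 + 2040×0.400 = 2114.9 t/h.
Cu fraction in F12 = 0.323.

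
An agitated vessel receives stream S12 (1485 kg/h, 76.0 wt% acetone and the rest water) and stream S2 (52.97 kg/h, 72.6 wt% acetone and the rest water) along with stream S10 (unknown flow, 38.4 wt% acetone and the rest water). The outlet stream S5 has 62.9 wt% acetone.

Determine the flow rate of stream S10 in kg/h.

Let S10 be the unknown flow. Total out = 1538 + S10.
acetone balance: 1167.1 + 0.384·S10 = 0.629·(1538 + S10)
(0.384 − 0.629)·S10 = 0.629×1538 − 1167.1 = -199.67
S10 = -199.67 / -0.245 = 814.99 kg/h

815 kg/h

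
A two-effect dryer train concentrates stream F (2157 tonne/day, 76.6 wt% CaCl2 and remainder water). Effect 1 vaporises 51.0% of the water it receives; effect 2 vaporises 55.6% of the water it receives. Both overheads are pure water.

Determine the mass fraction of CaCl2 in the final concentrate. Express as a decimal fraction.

water in feed = 2157×0.234 = 504.74 tonne/day.
After stage 1: water left = (1−0.510)×504.74 = 247.32; stream total = 1899.6 tonne/day.
After stage 2: water left = (1−0.556)×247.32 = 109.81; final concentrate = 1762.1 tonne/day.
CaCl2 fraction = 1652.3/1762.1 = 0.938.

0.938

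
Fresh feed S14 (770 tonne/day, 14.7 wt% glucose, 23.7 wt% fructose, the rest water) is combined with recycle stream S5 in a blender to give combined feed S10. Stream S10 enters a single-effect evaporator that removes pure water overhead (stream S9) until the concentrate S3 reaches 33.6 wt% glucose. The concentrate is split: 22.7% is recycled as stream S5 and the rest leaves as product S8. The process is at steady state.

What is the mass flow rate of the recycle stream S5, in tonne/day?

Overall glucose balance (none leaves overhead): glucose in fresh feed = glucose in product, i.e. 770×0.147 = (1−0.227)·S3·0.336.
S3 = 113.19/(0.336×0.773) = 435.8 tonne/day.
Recycle S5 = 0.227×435.8 = 98.927 tonne/day.

98.93 tonne/day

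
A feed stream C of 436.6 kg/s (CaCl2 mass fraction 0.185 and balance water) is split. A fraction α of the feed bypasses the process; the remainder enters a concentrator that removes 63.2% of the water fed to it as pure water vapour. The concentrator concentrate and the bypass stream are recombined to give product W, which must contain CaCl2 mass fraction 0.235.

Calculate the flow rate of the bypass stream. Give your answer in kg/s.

256.3 kg/s

All 436.6×0.185 = 80.771 kg/s of CaCl2 reaches W, so W = 80.771/0.235 = 343.71 kg/s and vapour = 92.894 kg/s.
The evaporator receives (1−α)·436.6 of feed at 0.815 water and removes 0.632 of that water:
0.632×0.815×(1−α)×436.6 = 92.894
(1−α) = 92.894/224.88 = 0.4131;  α = 0.5869.
Bypass flow = 0.5869×436.6 = 256.25 kg/s.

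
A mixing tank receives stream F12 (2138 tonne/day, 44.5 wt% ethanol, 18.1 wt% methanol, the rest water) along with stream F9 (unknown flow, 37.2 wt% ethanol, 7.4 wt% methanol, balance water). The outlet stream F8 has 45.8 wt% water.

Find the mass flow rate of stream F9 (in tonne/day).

1871 tonne/day

Let F9 be the unknown flow. Total out = 2138 + F9.
water balance: 799.61 + 0.554·F9 = 0.458·(2138 + F9)
(0.554 − 0.458)·F9 = 0.458×2138 − 799.61 = 179.59
F9 = 179.59 / 0.096 = 1870.8 tonne/day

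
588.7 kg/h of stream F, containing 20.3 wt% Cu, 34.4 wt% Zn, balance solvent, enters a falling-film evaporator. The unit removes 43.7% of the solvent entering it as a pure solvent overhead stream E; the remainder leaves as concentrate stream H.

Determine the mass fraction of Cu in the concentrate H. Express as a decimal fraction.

0.253

Cu is not removed: 588.7×0.203 = 119.51 kg/h of Cu enters H.
solvent entering = 588.7×0.453 = 266.68 kg/h; overhead removed = 0.437×266.68 = 116.54 kg/h.
Concentrate = 588.7 − 116.54 = 472.16 kg/h.
Mass fraction = 119.51/472.16 = 0.253.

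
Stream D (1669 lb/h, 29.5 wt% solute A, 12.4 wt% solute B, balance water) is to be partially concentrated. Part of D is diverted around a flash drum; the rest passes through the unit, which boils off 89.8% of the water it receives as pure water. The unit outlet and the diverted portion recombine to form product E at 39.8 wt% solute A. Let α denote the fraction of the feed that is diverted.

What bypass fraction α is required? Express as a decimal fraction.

All 1669×0.295 = 492.35 lb/h of solute A reaches E, so E = 492.35/0.398 = 1237.1 lb/h and vapour = 431.93 lb/h.
The evaporator receives (1−α)·1669 of feed at 0.581 water and removes 0.898 of that water:
0.898×0.581×(1−α)×1669 = 431.93
(1−α) = 431.93/870.78 = 0.4960;  α = 0.5040.

0.504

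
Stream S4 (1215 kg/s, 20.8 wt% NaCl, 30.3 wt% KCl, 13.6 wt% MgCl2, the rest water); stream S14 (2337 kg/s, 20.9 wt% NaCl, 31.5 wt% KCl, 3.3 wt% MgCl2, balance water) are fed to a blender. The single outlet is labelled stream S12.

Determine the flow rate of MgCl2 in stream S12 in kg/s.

MgCl2 out = MgCl2 in = 1215×0.136 + 2337×0.033 = 242.36 kg/s.

242.4 kg/s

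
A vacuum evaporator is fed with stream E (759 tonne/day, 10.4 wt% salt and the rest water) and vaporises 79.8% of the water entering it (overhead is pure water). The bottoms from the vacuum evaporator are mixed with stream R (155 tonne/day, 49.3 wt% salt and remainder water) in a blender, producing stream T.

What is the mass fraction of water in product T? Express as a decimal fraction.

0.5816

Vapour removed = 0.798×0.896×759 = 542.69 tonne/day; concentrate = 216.31 tonne/day.
water reaching the mixer = 137.37 (from concentrate) + 155×0.507 = 215.96 tonne/day.
Product flow = 216.31 + 155 = 371.31 tonne/day; water fraction = 0.5816.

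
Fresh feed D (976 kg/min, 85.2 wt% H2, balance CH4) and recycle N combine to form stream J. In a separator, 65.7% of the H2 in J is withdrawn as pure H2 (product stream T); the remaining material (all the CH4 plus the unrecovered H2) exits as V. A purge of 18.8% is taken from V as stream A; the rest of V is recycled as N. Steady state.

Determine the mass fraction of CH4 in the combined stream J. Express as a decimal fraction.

0.400

CH4 enters only via D and leaves only via the purge: 976×0.148 = 0.188×(CH4 in V), and the separator passes all CH4, so CH4 in J = CH4 in V = 768.34 kg/min.
H2 in J: m_A = 976×0.852 + (1−0.188)·(1−0.657)·m_A, so m_A = 831.55/0.7215 = 1152.6 kg/min.
J = 1152.6 + 768.34 = 1920.9 kg/min.
CH4 fraction in J = 768.34/1920.9 = 0.400.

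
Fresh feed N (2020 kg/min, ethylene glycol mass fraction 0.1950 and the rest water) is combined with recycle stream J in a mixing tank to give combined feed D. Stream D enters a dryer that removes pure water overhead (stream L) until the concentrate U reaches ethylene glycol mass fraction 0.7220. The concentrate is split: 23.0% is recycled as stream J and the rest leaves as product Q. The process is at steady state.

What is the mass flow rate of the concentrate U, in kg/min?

Overall ethylene glycol balance (none leaves overhead): ethylene glycol in fresh feed = ethylene glycol in product, i.e. 2020×0.195 = (1−0.230)·U·0.722.
U = 393.9/(0.722×0.770) = 708.53 kg/min.

708.5 kg/min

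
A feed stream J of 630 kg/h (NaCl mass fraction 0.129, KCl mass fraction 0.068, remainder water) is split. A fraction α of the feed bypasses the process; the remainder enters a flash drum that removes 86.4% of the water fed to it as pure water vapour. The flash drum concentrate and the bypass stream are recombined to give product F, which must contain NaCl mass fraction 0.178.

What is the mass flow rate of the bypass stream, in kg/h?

All 630×0.129 = 81.27 kg/h of NaCl reaches F, so F = 81.27/0.178 = 456.57 kg/h and vapour = 173.43 kg/h.
The evaporator receives (1−α)·630 of feed at 0.803 water and removes 0.864 of that water:
0.864×0.803×(1−α)×630 = 173.43
(1−α) = 173.43/437.09 = 0.3968;  α = 0.6032.
Bypass flow = 0.6032×630 = 380.03 kg/h.

380 kg/h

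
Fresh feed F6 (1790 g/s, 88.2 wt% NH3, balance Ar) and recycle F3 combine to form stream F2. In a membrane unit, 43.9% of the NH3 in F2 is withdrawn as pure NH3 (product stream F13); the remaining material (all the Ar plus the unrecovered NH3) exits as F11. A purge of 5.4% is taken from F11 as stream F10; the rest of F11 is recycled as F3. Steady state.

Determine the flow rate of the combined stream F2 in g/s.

Ar enters only via F6 and leaves only via the purge: 1790×0.118 = 0.054×(Ar in F11), and the membrane unit passes all Ar, so Ar in F2 = Ar in F11 = 3911.5 g/s.
NH3 in F2: m_A = 1790×0.882 + (1−0.054)·(1−0.439)·m_A, so m_A = 1578.8/0.4693 = 3364.2 g/s.
F2 = 3364.2 + 3911.5 = 7275.6 g/s.

7276 g/s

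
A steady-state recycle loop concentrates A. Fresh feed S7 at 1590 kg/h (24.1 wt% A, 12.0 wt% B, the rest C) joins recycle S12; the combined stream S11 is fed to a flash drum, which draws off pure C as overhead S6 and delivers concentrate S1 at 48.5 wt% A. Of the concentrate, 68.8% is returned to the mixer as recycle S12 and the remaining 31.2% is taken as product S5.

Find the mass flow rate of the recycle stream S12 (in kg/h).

Overall A balance (none leaves overhead): A in fresh feed = A in product, i.e. 1590×0.241 = (1−0.688)·S1·0.485.
S1 = 383.19/(0.485×0.312) = 2532.3 kg/h.
Recycle S12 = 0.688×2532.3 = 1742.2 kg/h.

1742 kg/h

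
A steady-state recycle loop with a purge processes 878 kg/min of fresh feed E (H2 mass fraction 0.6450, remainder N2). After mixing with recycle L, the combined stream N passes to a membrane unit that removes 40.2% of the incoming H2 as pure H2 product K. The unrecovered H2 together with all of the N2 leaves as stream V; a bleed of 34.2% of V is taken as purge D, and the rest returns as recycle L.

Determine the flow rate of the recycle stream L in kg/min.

967.1 kg/min

N2 enters only via E and leaves only via the purge: 878×0.355 = 0.342×(N2 in V), and the membrane unit passes all N2, so N2 in N = N2 in V = 911.37 kg/min.
H2 in N: m_A = 878×0.645 + (1−0.342)·(1−0.402)·m_A, so m_A = 566.31/0.6065 = 933.71 kg/min.
V = (1−0.402)×933.71 + 911.37 = 1469.7 kg/min.
Recycle L = (1−0.342)×1469.7 = 967.08 kg/min.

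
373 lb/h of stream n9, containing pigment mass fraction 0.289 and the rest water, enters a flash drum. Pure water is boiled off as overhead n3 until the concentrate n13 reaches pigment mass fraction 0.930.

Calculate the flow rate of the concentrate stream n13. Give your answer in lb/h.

115.9 lb/h

pigment is conserved: 373×0.289 = 107.8 lb/h all reports to the concentrate.
Concentrate = 107.8/(target fraction) = 115.91 lb/h.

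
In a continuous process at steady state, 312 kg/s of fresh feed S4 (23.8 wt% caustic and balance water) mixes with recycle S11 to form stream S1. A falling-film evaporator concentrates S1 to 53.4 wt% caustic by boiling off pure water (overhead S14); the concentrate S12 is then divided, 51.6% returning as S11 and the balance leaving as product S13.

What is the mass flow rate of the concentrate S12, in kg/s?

287.3 kg/s

Overall caustic balance (none leaves overhead): caustic in fresh feed = caustic in product, i.e. 312×0.238 = (1−0.516)·S12·0.534.
S12 = 74.256/(0.534×0.484) = 287.31 kg/s.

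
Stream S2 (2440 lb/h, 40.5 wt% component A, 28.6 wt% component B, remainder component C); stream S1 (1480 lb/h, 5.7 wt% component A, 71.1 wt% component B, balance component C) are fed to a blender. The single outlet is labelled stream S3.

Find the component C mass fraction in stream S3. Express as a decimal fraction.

0.280

Total flow out = 2440 + 1480 = 3920 lb/h.
component C in = 2440×0.309 + 1480×0.232 = 1097.3 lb/h.
component C mass fraction in S3 = 1097.3/3920 = 0.280.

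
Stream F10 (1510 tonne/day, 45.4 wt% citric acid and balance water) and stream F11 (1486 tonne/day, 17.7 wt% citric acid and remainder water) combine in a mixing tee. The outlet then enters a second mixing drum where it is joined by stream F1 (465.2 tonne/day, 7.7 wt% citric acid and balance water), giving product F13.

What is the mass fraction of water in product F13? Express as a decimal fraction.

Overall, product flow = 3461.2 tonne/day.
water in = 1510×0.546 + 1486×0.823 + 465.2×0.923 = 2476.8 tonne/day.
water fraction in F13 = 0.716.

0.716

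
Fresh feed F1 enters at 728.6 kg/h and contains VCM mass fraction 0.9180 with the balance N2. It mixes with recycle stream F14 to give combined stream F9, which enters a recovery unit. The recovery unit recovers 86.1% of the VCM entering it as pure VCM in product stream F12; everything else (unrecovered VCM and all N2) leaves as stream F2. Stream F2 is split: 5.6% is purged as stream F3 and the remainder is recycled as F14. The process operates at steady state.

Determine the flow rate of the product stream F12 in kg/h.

662.9 kg/h

VCM in F9: m_A = 728.6×0.918 + (1−0.056)·(1−0.861)·m_A, so m_A = 668.85/0.8688 = 769.87 kg/h.
Product F12 = 0.861×769.87 = 662.86 kg/h.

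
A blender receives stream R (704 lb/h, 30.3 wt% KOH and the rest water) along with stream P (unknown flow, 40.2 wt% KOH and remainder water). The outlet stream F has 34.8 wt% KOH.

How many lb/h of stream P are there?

Let P be the unknown flow. Total out = 704 + P.
KOH balance: 213.31 + 0.402·P = 0.348·(704 + P)
(0.402 − 0.348)·P = 0.348×704 − 213.31 = 31.68
P = 31.68 / 0.054 = 586.67 lb/h

586.7 lb/h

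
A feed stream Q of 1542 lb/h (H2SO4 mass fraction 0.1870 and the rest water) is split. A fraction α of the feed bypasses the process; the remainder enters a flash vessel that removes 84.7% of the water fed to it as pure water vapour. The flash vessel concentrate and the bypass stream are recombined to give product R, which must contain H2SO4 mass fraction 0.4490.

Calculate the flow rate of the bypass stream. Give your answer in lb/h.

235.3 lb/h

All 1542×0.187 = 288.35 lb/h of H2SO4 reaches R, so R = 288.35/0.449 = 642.21 lb/h and vapour = 899.79 lb/h.
The evaporator receives (1−α)·1542 of feed at 0.813 water and removes 0.847 of that water:
0.847×0.813×(1−α)×1542 = 899.79
(1−α) = 899.79/1061.8 = 0.8474;  α = 0.1526.
Bypass flow = 0.1526×1542 = 235.33 lb/h.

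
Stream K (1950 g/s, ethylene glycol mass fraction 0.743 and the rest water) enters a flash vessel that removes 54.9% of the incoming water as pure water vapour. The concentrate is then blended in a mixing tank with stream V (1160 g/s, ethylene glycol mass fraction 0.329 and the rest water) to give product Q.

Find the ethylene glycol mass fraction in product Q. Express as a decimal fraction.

0.646

Vapour removed = 0.549×0.257×1950 = 275.13 g/s; concentrate = 1674.9 g/s.
ethylene glycol reaching the mixer = 1448.8 (from concentrate) + 1160×0.329 = 1830.5 g/s.
Product flow = 1674.9 + 1160 = 2834.9 g/s; ethylene glycol fraction = 0.646.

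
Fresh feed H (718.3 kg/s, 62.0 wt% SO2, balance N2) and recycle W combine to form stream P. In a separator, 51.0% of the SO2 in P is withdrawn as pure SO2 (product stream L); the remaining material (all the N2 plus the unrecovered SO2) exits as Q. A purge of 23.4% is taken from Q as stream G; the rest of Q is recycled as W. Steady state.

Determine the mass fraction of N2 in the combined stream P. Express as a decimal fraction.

N2 enters only via H and leaves only via the purge: 718.3×0.380 = 0.234×(N2 in Q), and the separator passes all N2, so N2 in P = N2 in Q = 1166.5 kg/s.
SO2 in P: m_A = 718.3×0.620 + (1−0.234)·(1−0.510)·m_A, so m_A = 445.35/0.6247 = 712.94 kg/s.
P = 712.94 + 1166.5 = 1879.4 kg/s.
N2 fraction in P = 1166.5/1879.4 = 0.621.

0.621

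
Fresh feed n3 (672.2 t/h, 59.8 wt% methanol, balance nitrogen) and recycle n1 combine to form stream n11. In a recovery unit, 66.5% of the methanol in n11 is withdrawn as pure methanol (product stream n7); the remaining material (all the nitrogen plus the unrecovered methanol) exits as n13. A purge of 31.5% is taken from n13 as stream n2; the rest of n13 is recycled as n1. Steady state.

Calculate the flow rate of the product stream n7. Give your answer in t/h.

346.9 t/h

methanol in n11: m_A = 672.2×0.598 + (1−0.315)·(1−0.665)·m_A, so m_A = 401.98/0.7705 = 521.69 t/h.
Product n7 = 0.665×521.69 = 346.92 t/h.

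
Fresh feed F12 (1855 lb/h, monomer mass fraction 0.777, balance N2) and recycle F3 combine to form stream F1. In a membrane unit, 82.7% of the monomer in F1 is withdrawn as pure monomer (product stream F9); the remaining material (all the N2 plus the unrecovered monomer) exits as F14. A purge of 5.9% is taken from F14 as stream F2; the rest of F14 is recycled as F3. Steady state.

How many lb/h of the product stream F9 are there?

monomer in F1: m_A = 1855×0.777 + (1−0.059)·(1−0.827)·m_A, so m_A = 1441.3/0.8372 = 1721.6 lb/h.
Product F9 = 0.827×1721.6 = 1423.8 lb/h.

1424 lb/h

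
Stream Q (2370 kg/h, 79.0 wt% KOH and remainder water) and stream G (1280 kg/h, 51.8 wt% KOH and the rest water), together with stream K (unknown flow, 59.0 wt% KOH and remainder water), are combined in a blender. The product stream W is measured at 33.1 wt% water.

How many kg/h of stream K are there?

Let K be the unknown flow. Total out = 3650 + K.
water balance: 1114.7 + 0.410·K = 0.331·(3650 + K)
(0.410 − 0.331)·K = 0.331×3650 − 1114.7 = 93.49
K = 93.49 / 0.079 = 1183.4 kg/h

1183 kg/h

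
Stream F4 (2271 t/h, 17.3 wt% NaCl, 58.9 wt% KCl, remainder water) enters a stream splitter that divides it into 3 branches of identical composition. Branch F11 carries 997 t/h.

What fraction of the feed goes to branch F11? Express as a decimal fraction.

Fraction to F11 = 997/2271 = 0.4390.

0.439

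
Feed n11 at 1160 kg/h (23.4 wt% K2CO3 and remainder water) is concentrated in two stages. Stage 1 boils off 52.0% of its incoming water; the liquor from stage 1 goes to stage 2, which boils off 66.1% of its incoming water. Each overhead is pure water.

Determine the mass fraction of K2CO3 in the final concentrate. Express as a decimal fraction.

0.652

water in feed = 1160×0.766 = 888.56 kg/h.
After stage 1: water left = (1−0.520)×888.56 = 426.51; stream total = 697.95 kg/h.
After stage 2: water left = (1−0.661)×426.51 = 144.59; final concentrate = 416.03 kg/h.
K2CO3 fraction = 271.44/416.03 = 0.652.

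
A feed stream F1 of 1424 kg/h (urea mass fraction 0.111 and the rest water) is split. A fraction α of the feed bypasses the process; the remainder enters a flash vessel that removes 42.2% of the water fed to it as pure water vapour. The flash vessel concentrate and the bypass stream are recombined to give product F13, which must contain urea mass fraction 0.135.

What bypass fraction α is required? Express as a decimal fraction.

0.526

All 1424×0.111 = 158.06 kg/h of urea reaches F13, so F13 = 158.06/0.135 = 1170.8 kg/h and vapour = 253.16 kg/h.
The evaporator receives (1−α)·1424 of feed at 0.889 water and removes 0.422 of that water:
0.422×0.889×(1−α)×1424 = 253.16
(1−α) = 253.16/534.22 = 0.4739;  α = 0.5261.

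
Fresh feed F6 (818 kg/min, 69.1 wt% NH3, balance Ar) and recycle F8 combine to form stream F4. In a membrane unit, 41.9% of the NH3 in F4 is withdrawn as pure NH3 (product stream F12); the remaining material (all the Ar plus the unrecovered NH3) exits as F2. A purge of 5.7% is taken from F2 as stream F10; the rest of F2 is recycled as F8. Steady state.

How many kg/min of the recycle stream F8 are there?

4867 kg/min

Ar enters only via F6 and leaves only via the purge: 818×0.309 = 0.057×(Ar in F2), and the membrane unit passes all Ar, so Ar in F4 = Ar in F2 = 4434.4 kg/min.
NH3 in F4: m_A = 818×0.691 + (1−0.057)·(1−0.419)·m_A, so m_A = 565.24/0.4521 = 1250.2 kg/min.
F2 = (1−0.419)×1250.2 + 4434.4 = 5160.8 kg/min.
Recycle F8 = (1−0.057)×5160.8 = 4866.6 kg/min.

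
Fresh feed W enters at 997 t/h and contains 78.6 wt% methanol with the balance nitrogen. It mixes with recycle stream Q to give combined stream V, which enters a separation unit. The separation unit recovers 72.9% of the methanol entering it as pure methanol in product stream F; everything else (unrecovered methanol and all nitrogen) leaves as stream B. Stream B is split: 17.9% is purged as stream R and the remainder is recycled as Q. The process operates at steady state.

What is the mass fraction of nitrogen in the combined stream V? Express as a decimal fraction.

0.542

nitrogen enters only via W and leaves only via the purge: 997×0.214 = 0.179×(nitrogen in B), and the separation unit passes all nitrogen, so nitrogen in V = nitrogen in B = 1191.9 t/h.
methanol in V: m_A = 997×0.786 + (1−0.179)·(1−0.729)·m_A, so m_A = 783.64/0.7775 = 1007.9 t/h.
V = 1007.9 + 1191.9 = 2199.8 t/h.
nitrogen fraction in V = 1191.9/2199.8 = 0.542.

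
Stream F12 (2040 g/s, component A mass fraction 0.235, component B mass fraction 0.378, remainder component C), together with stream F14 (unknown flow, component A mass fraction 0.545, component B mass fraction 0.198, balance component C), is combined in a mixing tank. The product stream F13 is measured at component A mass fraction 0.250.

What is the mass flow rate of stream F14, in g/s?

Let F14 be the unknown flow. Total out = 2040 + F14.
component A balance: 479.4 + 0.545·F14 = 0.250·(2040 + F14)
(0.545 − 0.250)·F14 = 0.250×2040 − 479.4 = 30.6
F14 = 30.6 / 0.295 = 103.73 g/s

103.7 g/s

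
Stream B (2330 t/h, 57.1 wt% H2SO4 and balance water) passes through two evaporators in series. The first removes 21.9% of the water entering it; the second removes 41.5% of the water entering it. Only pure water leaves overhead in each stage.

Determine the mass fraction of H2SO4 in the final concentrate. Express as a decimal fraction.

water in feed = 2330×0.429 = 999.57 t/h.
After stage 1: water left = (1−0.219)×999.57 = 780.66; stream total = 2111.1 t/h.
After stage 2: water left = (1−0.415)×780.66 = 456.69; final concentrate = 1787.1 t/h.
H2SO4 fraction = 1330.4/1787.1 = 0.7445.

0.7445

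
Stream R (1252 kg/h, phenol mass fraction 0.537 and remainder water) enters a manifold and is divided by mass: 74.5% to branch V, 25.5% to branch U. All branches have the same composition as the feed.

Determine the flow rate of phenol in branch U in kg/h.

Branch U total = 0.255×1252 = 319.26 kg/h.
phenol in U = 0.537×319.26 = 171.44 kg/h.

171.4 kg/h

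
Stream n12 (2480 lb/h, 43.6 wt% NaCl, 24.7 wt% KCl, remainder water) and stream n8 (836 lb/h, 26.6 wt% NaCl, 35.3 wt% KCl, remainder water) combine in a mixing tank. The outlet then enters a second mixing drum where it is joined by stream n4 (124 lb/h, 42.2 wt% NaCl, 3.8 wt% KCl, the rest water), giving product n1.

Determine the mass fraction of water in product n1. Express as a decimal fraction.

Overall, product flow = 3440 lb/h.
water in = 2480×0.317 + 836×0.381 + 124×0.540 = 1171.6 lb/h.
water fraction in n1 = 0.3406.

0.3406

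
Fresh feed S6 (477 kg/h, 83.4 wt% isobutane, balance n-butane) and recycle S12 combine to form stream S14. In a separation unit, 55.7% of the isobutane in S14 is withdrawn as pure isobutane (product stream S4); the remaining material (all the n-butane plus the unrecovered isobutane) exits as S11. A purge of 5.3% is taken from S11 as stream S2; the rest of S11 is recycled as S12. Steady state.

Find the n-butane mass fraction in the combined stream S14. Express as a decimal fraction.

n-butane enters only via S6 and leaves only via the purge: 477×0.166 = 0.053×(n-butane in S11), and the separation unit passes all n-butane, so n-butane in S14 = n-butane in S11 = 1494 kg/h.
isobutane in S14: m_A = 477×0.834 + (1−0.053)·(1−0.557)·m_A, so m_A = 397.82/0.5805 = 685.33 kg/h.
S14 = 685.33 + 1494 = 2179.3 kg/h.
n-butane fraction in S14 = 1494/2179.3 = 0.6855.

0.6855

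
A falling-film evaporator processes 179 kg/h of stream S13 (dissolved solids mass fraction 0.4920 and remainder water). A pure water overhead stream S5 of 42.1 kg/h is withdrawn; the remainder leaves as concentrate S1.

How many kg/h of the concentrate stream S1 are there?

136.9 kg/h

Concentrate = 179 − 42.1 = 136.9 kg/h.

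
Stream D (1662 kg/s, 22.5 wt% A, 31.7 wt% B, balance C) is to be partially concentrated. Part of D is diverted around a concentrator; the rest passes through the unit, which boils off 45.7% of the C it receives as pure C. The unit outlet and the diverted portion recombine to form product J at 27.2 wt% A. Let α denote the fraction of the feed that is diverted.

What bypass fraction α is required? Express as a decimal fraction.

0.174

All 1662×0.225 = 373.95 kg/s of A reaches J, so J = 373.95/0.272 = 1374.8 kg/s and vapour = 287.18 kg/s.
The evaporator receives (1−α)·1662 of feed at 0.458 C and removes 0.457 of that C:
0.457×0.458×(1−α)×1662 = 287.18
(1−α) = 287.18/347.87 = 0.8256;  α = 0.1744.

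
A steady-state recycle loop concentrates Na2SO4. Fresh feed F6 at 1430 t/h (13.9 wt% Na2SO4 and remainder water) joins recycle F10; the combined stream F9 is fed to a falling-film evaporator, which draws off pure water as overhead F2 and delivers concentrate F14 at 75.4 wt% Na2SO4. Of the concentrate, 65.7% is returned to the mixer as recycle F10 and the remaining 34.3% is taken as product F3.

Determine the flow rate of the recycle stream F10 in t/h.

Overall Na2SO4 balance (none leaves overhead): Na2SO4 in fresh feed = Na2SO4 in product, i.e. 1430×0.139 = (1−0.657)·F14·0.754.
F14 = 198.77/(0.754×0.343) = 768.57 t/h.
Recycle F10 = 0.657×768.57 = 504.95 t/h.

505 t/h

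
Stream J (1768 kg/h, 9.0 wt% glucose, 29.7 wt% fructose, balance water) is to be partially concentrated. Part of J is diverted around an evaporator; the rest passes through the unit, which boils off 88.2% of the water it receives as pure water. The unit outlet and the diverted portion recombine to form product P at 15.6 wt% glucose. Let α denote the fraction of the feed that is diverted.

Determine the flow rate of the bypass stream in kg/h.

384.5 kg/h

All 1768×0.090 = 159.12 kg/h of glucose reaches P, so P = 159.12/0.156 = 1020 kg/h and vapour = 748 kg/h.
The evaporator receives (1−α)·1768 of feed at 0.613 water and removes 0.882 of that water:
0.882×0.613×(1−α)×1768 = 748
(1−α) = 748/955.9 = 0.7825;  α = 0.2175.
Bypass flow = 0.2175×1768 = 384.52 kg/h.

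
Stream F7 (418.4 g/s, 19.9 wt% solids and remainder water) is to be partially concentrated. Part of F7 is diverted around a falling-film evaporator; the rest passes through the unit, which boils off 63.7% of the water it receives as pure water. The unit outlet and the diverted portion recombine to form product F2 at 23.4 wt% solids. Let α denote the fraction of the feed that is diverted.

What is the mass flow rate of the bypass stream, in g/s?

All 418.4×0.199 = 83.262 g/s of solids reaches F2, so F2 = 83.262/0.234 = 355.82 g/s and vapour = 62.581 g/s.
The evaporator receives (1−α)·418.4 of feed at 0.801 water and removes 0.637 of that water:
0.637×0.801×(1−α)×418.4 = 62.581
(1−α) = 62.581/213.48 = 0.2931;  α = 0.7069.
Bypass flow = 0.7069×418.4 = 295.75 g/s.

295.7 g/s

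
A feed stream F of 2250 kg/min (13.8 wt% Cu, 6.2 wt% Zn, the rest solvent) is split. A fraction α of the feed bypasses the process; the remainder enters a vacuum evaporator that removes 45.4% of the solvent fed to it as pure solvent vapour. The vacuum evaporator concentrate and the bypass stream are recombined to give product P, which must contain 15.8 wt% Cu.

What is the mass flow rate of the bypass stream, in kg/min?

All 2250×0.138 = 310.5 kg/min of Cu reaches P, so P = 310.5/0.158 = 1965.2 kg/min and vapour = 284.81 kg/min.
The evaporator receives (1−α)·2250 of feed at 0.800 solvent and removes 0.454 of that solvent:
0.454×0.800×(1−α)×2250 = 284.81
(1−α) = 284.81/817.2 = 0.3485;  α = 0.6515.
Bypass flow = 0.6515×2250 = 1465.8 kg/min.

1466 kg/min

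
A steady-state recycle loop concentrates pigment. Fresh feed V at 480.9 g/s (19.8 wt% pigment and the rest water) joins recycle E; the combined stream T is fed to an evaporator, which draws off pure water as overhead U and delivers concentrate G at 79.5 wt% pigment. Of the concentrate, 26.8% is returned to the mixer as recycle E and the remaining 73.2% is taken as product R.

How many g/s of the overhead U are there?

Overall pigment balance (none leaves overhead): pigment in fresh feed = pigment in product, i.e. 480.9×0.198 = (1−0.268)·G·0.795.
G = 95.218/(0.795×0.732) = 163.62 g/s.
Recycle E = 0.268×163.62 = 43.851 g/s.
Combined feed T = 480.9 + 43.851 = 524.75 g/s.
Overhead U = T − G = 524.75 − 163.62 = 361.13 g/s.

361.1 g/s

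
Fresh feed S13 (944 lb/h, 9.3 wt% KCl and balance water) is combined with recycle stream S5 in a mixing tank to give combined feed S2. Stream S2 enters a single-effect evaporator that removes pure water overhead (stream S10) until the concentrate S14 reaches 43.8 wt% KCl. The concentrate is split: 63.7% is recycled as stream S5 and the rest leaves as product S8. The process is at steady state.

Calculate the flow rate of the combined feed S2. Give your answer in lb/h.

Overall KCl balance (none leaves overhead): KCl in fresh feed = KCl in product, i.e. 944×0.093 = (1−0.637)·S14·0.438.
S14 = 87.792/(0.438×0.363) = 552.17 lb/h.
Recycle S5 = 0.637×552.17 = 351.73 lb/h.
Combined feed S2 = 944 + 351.73 = 1295.7 lb/h.

1296 lb/h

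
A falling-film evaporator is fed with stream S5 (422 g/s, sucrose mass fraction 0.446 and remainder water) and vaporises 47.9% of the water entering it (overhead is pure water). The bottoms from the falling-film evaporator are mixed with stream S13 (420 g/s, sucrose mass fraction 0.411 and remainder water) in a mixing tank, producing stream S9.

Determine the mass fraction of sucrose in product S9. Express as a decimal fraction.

0.494

Vapour removed = 0.479×0.554×422 = 111.98 g/s; concentrate = 310.02 g/s.
sucrose reaching the mixer = 188.21 (from concentrate) + 420×0.411 = 360.83 g/s.
Product flow = 310.02 + 420 = 730.02 g/s; sucrose fraction = 0.494.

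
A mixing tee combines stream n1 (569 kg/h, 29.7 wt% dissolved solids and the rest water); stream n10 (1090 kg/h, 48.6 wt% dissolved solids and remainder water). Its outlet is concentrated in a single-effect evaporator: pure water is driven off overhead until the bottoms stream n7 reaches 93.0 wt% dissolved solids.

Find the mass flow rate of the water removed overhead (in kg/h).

dissolved solids entering = 569×0.297 + 1090×0.486 = 698.73 kg/h.
All dissolved solids reports to n7, so n7 = 698.73/0.930 = 751.33 kg/h.
Total feed = 1659 kg/h; overhead = 1659 − 751.33 = 907.67 kg/h.

907.7 kg/h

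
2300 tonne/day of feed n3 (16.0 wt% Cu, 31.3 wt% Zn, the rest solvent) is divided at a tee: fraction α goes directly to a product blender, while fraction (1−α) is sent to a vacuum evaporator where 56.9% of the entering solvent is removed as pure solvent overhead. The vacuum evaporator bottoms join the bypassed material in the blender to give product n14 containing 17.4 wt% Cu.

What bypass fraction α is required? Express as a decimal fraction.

All 2300×0.160 = 368 tonne/day of Cu reaches n14, so n14 = 368/0.174 = 2114.9 tonne/day and vapour = 185.06 tonne/day.
The evaporator receives (1−α)·2300 of feed at 0.527 solvent and removes 0.569 of that solvent:
0.569×0.527×(1−α)×2300 = 185.06
(1−α) = 185.06/689.68 = 0.2683;  α = 0.7317.

0.732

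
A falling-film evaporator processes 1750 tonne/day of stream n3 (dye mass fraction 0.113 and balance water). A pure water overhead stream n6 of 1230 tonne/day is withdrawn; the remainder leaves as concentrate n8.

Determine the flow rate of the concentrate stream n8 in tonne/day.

520 tonne/day

Concentrate = 1750 − 1230 = 520 tonne/day.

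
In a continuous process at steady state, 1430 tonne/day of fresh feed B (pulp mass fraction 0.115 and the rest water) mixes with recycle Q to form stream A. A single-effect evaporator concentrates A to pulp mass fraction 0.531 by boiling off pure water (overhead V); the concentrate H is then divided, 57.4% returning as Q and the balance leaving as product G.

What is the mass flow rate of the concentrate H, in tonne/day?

Overall pulp balance (none leaves overhead): pulp in fresh feed = pulp in product, i.e. 1430×0.115 = (1−0.574)·H·0.531.
H = 164.45/(0.531×0.426) = 726.99 tonne/day.

727 tonne/day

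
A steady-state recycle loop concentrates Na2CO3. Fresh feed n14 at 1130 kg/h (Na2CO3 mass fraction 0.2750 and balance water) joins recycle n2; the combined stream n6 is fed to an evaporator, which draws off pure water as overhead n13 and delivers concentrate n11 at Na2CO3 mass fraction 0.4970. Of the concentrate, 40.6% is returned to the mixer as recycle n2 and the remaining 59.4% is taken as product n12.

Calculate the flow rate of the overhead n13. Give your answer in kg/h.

504.7 kg/h

Overall Na2CO3 balance (none leaves overhead): Na2CO3 in fresh feed = Na2CO3 in product, i.e. 1130×0.275 = (1−0.406)·n11·0.497.
n11 = 310.75/(0.497×0.594) = 1052.6 kg/h.
Recycle n2 = 0.406×1052.6 = 427.36 kg/h.
Combined feed n6 = 1130 + 427.36 = 1557.4 kg/h.
Overhead n13 = n6 − n11 = 1557.4 − 1052.6 = 504.75 kg/h.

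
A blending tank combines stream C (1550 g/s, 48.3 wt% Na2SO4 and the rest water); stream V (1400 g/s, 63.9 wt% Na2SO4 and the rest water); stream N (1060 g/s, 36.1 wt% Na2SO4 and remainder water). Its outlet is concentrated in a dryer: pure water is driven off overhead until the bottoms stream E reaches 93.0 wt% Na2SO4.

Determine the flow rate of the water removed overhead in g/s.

1832 g/s

Na2SO4 entering = 1550×0.483 + 1400×0.639 + 1060×0.361 = 2025.9 g/s.
All Na2SO4 reports to E, so E = 2025.9/0.930 = 2178.4 g/s.
Total feed = 4010 g/s; overhead = 4010 − 2178.4 = 1831.6 g/s.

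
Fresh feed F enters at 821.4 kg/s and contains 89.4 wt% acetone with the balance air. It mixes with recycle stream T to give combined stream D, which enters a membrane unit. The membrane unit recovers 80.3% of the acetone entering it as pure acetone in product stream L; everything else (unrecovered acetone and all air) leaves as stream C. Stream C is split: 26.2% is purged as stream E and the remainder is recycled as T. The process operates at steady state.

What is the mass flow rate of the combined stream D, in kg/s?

air enters only via F and leaves only via the purge: 821.4×0.106 = 0.262×(air in C), and the membrane unit passes all air, so air in D = air in C = 332.32 kg/s.
acetone in D: m_A = 821.4×0.894 + (1−0.262)·(1−0.803)·m_A, so m_A = 734.33/0.8546 = 859.26 kg/s.
D = 859.26 + 332.32 = 1191.6 kg/s.

1192 kg/s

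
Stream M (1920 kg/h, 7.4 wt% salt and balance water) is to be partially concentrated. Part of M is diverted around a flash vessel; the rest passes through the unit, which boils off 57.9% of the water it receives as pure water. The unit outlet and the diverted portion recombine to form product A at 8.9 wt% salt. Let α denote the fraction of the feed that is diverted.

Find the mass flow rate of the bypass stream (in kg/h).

1316 kg/h

All 1920×0.074 = 142.08 kg/h of salt reaches A, so A = 142.08/0.089 = 1596.4 kg/h and vapour = 323.6 kg/h.
The evaporator receives (1−α)·1920 of feed at 0.926 water and removes 0.579 of that water:
0.579×0.926×(1−α)×1920 = 323.6
(1−α) = 323.6/1029.4 = 0.3143;  α = 0.6857.
Bypass flow = 0.6857×1920 = 1316.5 kg/h.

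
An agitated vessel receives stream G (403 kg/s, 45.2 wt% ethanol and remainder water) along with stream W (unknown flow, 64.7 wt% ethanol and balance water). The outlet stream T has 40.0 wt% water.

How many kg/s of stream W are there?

Let W be the unknown flow. Total out = 403 + W.
water balance: 220.84 + 0.353·W = 0.400·(403 + W)
(0.353 − 0.400)·W = 0.400×403 − 220.84 = -59.644
W = -59.644 / -0.047 = 1269 kg/s

1269 kg/s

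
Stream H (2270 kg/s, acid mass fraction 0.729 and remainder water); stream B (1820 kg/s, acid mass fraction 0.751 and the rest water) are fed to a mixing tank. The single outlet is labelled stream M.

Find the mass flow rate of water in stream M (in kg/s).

water out = water in = 2270×0.271 + 1820×0.249 = 1068.4 kg/s.

1068 kg/s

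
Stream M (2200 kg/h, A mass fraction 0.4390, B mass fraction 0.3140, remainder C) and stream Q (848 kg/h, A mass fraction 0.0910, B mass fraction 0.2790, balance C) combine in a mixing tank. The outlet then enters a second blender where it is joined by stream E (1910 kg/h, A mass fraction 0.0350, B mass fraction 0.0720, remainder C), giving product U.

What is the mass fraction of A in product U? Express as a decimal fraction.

0.2238

Overall, product flow = 4958 kg/h.
A in = 2200×0.439 + 848×0.091 + 1910×0.035 = 1109.8 kg/h.
A fraction in U = 0.2238.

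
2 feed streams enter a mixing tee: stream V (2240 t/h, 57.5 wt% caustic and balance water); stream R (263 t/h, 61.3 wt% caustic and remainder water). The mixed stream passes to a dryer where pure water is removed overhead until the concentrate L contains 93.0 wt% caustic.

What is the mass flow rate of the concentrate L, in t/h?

caustic entering = 2240×0.575 + 263×0.613 = 1449.2 t/h.
All caustic reports to L, so L = 1449.2/0.930 = 1558.3 t/h.

1558 t/h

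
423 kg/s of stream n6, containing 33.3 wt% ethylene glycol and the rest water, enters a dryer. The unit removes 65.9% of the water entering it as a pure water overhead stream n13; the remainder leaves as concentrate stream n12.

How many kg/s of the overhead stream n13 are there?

185.9 kg/s

water entering = 423×0.667 = 282.14 kg/s; overhead removed = 0.659×282.14 = 185.93 kg/s.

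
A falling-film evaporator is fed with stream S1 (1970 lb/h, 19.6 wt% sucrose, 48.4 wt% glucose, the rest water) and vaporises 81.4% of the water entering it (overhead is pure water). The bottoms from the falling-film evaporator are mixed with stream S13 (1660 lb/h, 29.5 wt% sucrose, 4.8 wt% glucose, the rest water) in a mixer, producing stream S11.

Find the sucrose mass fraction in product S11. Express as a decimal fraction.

Vapour removed = 0.814×0.320×1970 = 513.15 lb/h; concentrate = 1456.9 lb/h.
sucrose reaching the mixer = 386.12 (from concentrate) + 1660×0.295 = 875.82 lb/h.
Product flow = 1456.9 + 1660 = 3116.9 lb/h; sucrose fraction = 0.281.

0.281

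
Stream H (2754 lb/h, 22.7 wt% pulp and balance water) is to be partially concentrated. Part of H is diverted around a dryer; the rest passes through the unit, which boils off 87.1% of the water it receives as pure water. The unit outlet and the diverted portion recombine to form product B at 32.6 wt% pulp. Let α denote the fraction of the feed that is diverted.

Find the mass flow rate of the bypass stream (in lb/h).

All 2754×0.227 = 625.16 lb/h of pulp reaches B, so B = 625.16/0.326 = 1917.7 lb/h and vapour = 836.34 lb/h.
The evaporator receives (1−α)·2754 of feed at 0.773 water and removes 0.871 of that water:
0.871×0.773×(1−α)×2754 = 836.34
(1−α) = 836.34/1854.2 = 0.4510;  α = 0.5490.
Bypass flow = 0.5490×2754 = 1511.8 lb/h.

1512 lb/h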